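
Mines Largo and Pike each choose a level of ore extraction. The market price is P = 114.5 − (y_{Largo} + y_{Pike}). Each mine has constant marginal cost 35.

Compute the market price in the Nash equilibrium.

Mine Largo's profit: π = y_{Largo}(114.5 − (y_{Largo} + y_{Pike})) − 35y_{Largo}.
∂π/∂y_{Largo} = 79.5 − 2y_{Largo} − y_{Pike} = 0, so y_{Largo} = 39.75 − 0.5y_{Pike}.
Setting y_{Largo} = y_{Pike} in the reaction function: y_{Largo} = 39.75 − 0.5y_{Largo}, so y_{Largo} = 39.75 / 1.5 = 26.5.
Equilibrium price: P = 114.5 − 53 = 61.5.

61.5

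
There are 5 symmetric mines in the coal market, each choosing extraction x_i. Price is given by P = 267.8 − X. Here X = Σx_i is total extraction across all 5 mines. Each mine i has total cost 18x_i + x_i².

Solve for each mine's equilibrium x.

A representative mine's profit is π_i = x_i(267.8 − X) − 18x_i − x_i², with X = x_i + Σ_{j≠i} x_j.
First-order condition: 249.8 − 4x_i − Σ_{j≠i} x_j = 0.
Imposing symmetry (x_j = x for all j) turns Σ_{j≠i} x_j into 4x, so 249.8 = 8x and x = 31.225.

31.225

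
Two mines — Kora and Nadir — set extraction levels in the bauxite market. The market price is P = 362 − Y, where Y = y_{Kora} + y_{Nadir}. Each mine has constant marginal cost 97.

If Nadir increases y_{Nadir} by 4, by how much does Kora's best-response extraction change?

Mine Kora's profit: π = y_{Kora}(362 − (y_{Kora} + y_{Nadir})) − 97y_{Kora}.
∂π/∂y_{Kora} = 265 − 2y_{Kora} − y_{Nadir} = 0, so y_{Kora} = 132.5 − 0.5y_{Nadir}.
The reaction-function slope is −0.5, so a 4-unit rise in y_{Nadir} moves y_{Kora} by −0.5 × 4 = −2. Kora's best response falls — the actions are strategic substitutes.

-2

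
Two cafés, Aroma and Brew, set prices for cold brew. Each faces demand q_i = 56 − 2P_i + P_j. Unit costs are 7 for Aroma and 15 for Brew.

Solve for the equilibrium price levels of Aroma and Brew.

Aroma's profit: π = (P_{Aroma} − 7)(56 − 2P_{Aroma} + P_{Brew}).
∂π/∂P_{Aroma} = 70 − 4P_{Aroma} + P_{Brew} = 0 ⇒ P_{Aroma} = 17.5 + 0.25P_{Brew}.
Similarly P_{Brew} = 21.5 + 0.25P_{Aroma}.
Substituting the second reaction function into the first: P_{Aroma} = 17.5 + 0.25(21.5 + 0.25P_{Aroma}), which gives 0.9375P_{Aroma} = 22.875 ⇒ P_{Aroma} = 24.4.
Then P_{Brew} = 21.5 + 0.25·24.4 = 27.6.

24.4, 27.6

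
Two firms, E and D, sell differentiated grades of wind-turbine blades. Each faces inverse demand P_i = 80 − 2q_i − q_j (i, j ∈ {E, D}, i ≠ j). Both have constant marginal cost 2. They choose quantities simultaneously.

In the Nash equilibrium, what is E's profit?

486.72

Firm E's profit: π = q_E(80 − 2q_E − q_D) − 2q_E.
∂π/∂q_E = 78 − 4q_E − q_D = 0 ⇒ q_E = 19.5 − 0.25q_D.
The game is symmetric, so in equilibrium q_D = q_E: the reaction function gives 1.25q_E = 19.5, hence q_E = 15.6.
P_E = 80 − 2·15.6 − 15.6 = 33.2.
Profit = (33.2 − 2)·15.6 = 486.72.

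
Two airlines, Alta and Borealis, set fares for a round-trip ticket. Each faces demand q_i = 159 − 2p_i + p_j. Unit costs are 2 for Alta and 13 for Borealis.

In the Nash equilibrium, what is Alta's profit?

5788.88

Alta's profit: π = (p_{Alta} − 2)(159 − 2p_{Alta} + p_{Borealis}).
∂π/∂p_{Alta} = 163 − 4p_{Alta} + p_{Borealis} = 0 ⇒ p_{Alta} = 40.75 + 0.25p_{Borealis}.
Similarly p_{Borealis} = 46.25 + 0.25p_{Alta}.
Solving the two reaction functions simultaneously: (1 − (0.25)(0.25))p_{Alta} = 40.75 + 0.25·46.25, so 0.9375p_{Alta} = 52.3125 and p_{Alta} = 55.8.
Then p_{Borealis} = 46.25 + 0.25·55.8 = 60.2.
q_{Alta} = 159 − 2·55.8 + 60.2 = 107.6.
Profit = (55.8 − 2)·107.6 = 5788.88.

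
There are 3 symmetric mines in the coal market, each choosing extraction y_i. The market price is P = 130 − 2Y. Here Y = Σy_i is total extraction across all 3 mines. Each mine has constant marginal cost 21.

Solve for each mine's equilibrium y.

13.625

A representative mine's profit is π_i = y_i(130 − 2Y) − 21y_i, with Y = y_i + Σ_{j≠i} y_j.
First-order condition: 109 − 4y_i − 2Σ_{j≠i} y_j = 0.
With identical mines, set every y_j = y: then 109 − 4y − 4y = 0, i.e. y = 109/8 = 13.625.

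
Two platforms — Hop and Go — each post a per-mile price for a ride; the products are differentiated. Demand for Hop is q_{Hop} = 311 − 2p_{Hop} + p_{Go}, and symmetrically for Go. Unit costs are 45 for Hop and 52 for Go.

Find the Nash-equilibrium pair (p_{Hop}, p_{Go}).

134.6, 137.4

Hop's profit: π = (p_{Hop} − 45)(311 − 2p_{Hop} + p_{Go}).
∂π/∂p_{Hop} = 401 − 4p_{Hop} + p_{Go} = 0 ⇒ p_{Hop} = 100.25 + 0.25p_{Go}.
Similarly p_{Go} = 103.75 + 0.25p_{Hop}.
Plugging p_{Go} into Hop's best response: p_{Hop} = 100.25 + 0.25(103.75 + 0.25p_{Hop}) ⇒ 0.9375p_{Hop} = 126.1875, so p_{Hop} = 134.6.
Then p_{Go} = 103.75 + 0.25·134.6 = 137.4.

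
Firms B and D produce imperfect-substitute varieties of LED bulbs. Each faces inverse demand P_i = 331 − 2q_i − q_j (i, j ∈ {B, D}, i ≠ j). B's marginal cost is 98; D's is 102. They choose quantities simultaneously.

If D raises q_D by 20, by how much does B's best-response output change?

-5

Firm B's profit: π = q_B(331 − 2q_B − q_D) − 98q_B.
∂π/∂q_B = 233 − 4q_B − q_D = 0 ⇒ q_B = 58.25 − 0.25q_D.
The reaction-function slope is −0.25, so a 20-unit rise in q_D moves q_B by −0.25 × 20 = −5. B's best response falls — the actions are strategic substitutes.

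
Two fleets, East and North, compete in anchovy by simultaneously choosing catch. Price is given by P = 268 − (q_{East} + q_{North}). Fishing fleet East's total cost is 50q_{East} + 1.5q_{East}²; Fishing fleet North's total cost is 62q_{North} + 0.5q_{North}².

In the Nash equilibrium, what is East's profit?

Fishing fleet East's profit: π = q_{East}(268 − (q_{East} + q_{North})) − 50q_{East} − 1.5q_{East}².
∂π/∂q_{East} = 218 − 5q_{East} − q_{North} = 0, so q_{East} = 43.6 − 0.2q_{North}.
For North: ∂π/∂q_{North} = 206 − 3q_{North} − q_{East} = 0 ⇒ q_{North} = 206/3 − (1/3)q_{East}.
Substituting the second reaction function into the first: q_{East} = 43.6 − 0.2(206/3 − (1/3)q_{East}), which gives (14/15)q_{East} = 448/15 ⇒ q_{East} = 32.
Then q_{North} = 206/3 − (1/3)·32 = 58.
Price P = 268 − 90 = 178.
East's profit: (178 − 50)·32 − 1.5(32)² = 2560.

2560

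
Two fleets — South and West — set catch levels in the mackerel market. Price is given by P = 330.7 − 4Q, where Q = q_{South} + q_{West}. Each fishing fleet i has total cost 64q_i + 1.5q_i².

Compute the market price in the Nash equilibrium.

188.46

Fishing fleet South's profit: π = q_{South}(330.7 − 4(q_{South} + q_{West})) − 64q_{South} − 1.5q_{South}².
∂π/∂q_{South} = 266.7 − 11q_{South} − 4q_{West} = 0, so q_{South} = 2667/110 − (4/11)q_{West}.
By symmetry q_{West} = q_{South}; substituting into the reaction function, (15/11)q_{South} = 2667/110 and q_{South} = 17.78.
Equilibrium price: P = 330.7 − 4·35.56 = 188.46.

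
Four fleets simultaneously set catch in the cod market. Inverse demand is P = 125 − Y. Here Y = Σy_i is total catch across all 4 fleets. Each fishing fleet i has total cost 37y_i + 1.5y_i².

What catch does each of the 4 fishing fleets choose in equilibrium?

11

A representative fishing fleet's profit is π_i = y_i(125 − Y) − 37y_i − 1.5y_i², with Y = y_i + Σ_{j≠i} y_j.
First-order condition: 88 − 5y_i − Σ_{j≠i} y_j = 0.
With identical fishing fleets, set every y_j = y: then 88 − 5y − 3y = 0, i.e. y = 88/8 = 11.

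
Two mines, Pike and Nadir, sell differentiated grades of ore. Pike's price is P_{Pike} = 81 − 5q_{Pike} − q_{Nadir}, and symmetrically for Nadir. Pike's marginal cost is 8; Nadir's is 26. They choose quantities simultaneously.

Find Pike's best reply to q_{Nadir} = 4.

Mine Pike's profit: π = q_{Pike}(81 − 5q_{Pike} − q_{Nadir}) − 8q_{Pike}.
∂π/∂q_{Pike} = 73 − 10q_{Pike} − q_{Nadir} = 0 ⇒ q_{Pike} = 7.3 − 0.1q_{Nadir}.
At q_{Nadir} = 4: q_{Pike} = 7.3 − 0.1·4 = 6.9.

6.9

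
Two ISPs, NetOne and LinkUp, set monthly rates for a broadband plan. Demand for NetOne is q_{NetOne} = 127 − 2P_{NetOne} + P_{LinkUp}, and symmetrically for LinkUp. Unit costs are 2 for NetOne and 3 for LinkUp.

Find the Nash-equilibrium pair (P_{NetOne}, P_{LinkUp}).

43.8, 44.2

NetOne's profit: π = (P_{NetOne} − 2)(127 − 2P_{NetOne} + P_{LinkUp}).
∂π/∂P_{NetOne} = 131 − 4P_{NetOne} + P_{LinkUp} = 0 ⇒ P_{NetOne} = 32.75 + 0.25P_{LinkUp}.
Similarly P_{LinkUp} = 33.25 + 0.25P_{NetOne}.
Substituting the second reaction function into the first: P_{NetOne} = 32.75 + 0.25(33.25 + 0.25P_{NetOne}), which gives 0.9375P_{NetOne} = 41.0625 ⇒ P_{NetOne} = 43.8.
Then P_{LinkUp} = 33.25 + 0.25·43.8 = 44.2.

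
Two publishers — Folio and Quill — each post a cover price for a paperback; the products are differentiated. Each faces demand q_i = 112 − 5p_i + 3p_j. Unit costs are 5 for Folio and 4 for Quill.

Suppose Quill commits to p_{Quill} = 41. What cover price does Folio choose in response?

Folio's profit: π = (p_{Folio} − 5)(112 − 5p_{Folio} + 3p_{Quill}).
∂π/∂p_{Folio} = 137 − 10p_{Folio} + 3p_{Quill} = 0 ⇒ p_{Folio} = 13.7 + 0.3p_{Quill}.
At p_{Quill} = 41: p_{Folio} = 13.7 + 0.3·41 = 26.

26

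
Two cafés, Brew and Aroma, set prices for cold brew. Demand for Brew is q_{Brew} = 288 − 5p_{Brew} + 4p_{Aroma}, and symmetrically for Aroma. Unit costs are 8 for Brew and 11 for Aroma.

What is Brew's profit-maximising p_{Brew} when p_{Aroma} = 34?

46.4

Brew's profit: π = (p_{Brew} − 8)(288 − 5p_{Brew} + 4p_{Aroma}).
∂π/∂p_{Brew} = 328 − 10p_{Brew} + 4p_{Aroma} = 0 ⇒ p_{Brew} = 32.8 + 0.4p_{Aroma}.
At p_{Aroma} = 34: p_{Brew} = 32.8 + 0.4·34 = 46.4.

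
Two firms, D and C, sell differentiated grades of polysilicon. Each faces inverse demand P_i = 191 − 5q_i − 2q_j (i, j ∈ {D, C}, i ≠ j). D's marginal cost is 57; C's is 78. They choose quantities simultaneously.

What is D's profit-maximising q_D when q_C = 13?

10.8

Firm D's profit: π = q_D(191 − 5q_D − 2q_C) − 57q_D.
∂π/∂q_D = 134 − 10q_D − 2q_C = 0 ⇒ q_D = 13.4 − 0.2q_C.
At q_C = 13: q_D = 13.4 − 0.2·13 = 10.8.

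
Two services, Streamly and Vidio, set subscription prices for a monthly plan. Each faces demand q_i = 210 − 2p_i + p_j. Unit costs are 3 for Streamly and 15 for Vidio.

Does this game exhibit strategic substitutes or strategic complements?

strategic complements

Streamly's profit: π = (p_{Streamly} − 3)(210 − 2p_{Streamly} + p_{Vidio}).
∂π/∂p_{Streamly} = 216 − 4p_{Streamly} + p_{Vidio} = 0 ⇒ p_{Streamly} = 54 + 0.25p_{Vidio}.
The best-response slope dp_{Streamly}/dp_{Vidio} = 0.25 > 0: the reaction function is upward-sloping, so the choices are strategic complements.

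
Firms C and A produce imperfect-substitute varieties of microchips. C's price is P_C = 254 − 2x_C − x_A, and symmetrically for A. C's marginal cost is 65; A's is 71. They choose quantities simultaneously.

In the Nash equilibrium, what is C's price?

141.4

Firm C's profit: π = x_C(254 − 2x_C − x_A) − 65x_C.
∂π/∂x_C = 189 − 4x_C − x_A = 0 ⇒ x_C = 47.25 − 0.25x_A.
Similarly x_A = 45.75 − 0.25x_C.
Plugging x_A into C's best response: x_C = 47.25 − 0.25(45.75 − 0.25x_C) ⇒ 0.9375x_C = 35.8125, so x_C = 38.2.
Then x_A = 45.75 − 0.25·38.2 = 36.2.
P_C = 254 − 2·38.2 − 36.2 = 141.4.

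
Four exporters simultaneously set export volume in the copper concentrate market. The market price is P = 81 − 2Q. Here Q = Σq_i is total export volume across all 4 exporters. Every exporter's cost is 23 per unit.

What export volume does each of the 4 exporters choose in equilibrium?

A representative exporter's profit is π_i = q_i(81 − 2Q) − 23q_i, with Q = q_i + Σ_{j≠i} q_j.
First-order condition: 58 − 4q_i − 2Σ_{j≠i} q_j = 0.
In a symmetric equilibrium every exporter chooses the same q, so Σ_{j≠i} q_j = 3q. The condition becomes 58 − 10q = 0, giving q = 58/10 = 5.8.

5.8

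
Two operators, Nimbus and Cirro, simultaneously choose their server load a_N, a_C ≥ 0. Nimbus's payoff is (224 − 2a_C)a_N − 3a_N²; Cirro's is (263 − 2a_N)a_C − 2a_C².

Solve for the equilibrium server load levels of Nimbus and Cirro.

Expanding Nimbus's payoff: 224a_N − 2a_Ca_N − 3a_N².
∂π/∂a_N = 224 − 2a_C − 6a_N = 0, so a_N = 112/3 − (1/3)a_C.
Likewise for Cirro: a_C = 65.75 − 0.5a_N.
Substituting the second reaction function into the first: a_N = 112/3 − (1/3)(65.75 − 0.5a_N), which gives (5/6)a_N = 185/12 ⇒ a_N = 18.5.
Then a_C = 65.75 − 0.5·18.5 = 56.5.

18.5, 56.5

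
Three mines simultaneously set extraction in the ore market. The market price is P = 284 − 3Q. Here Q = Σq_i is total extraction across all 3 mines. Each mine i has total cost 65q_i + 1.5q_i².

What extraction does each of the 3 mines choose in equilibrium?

14.6

A representative mine's profit is π_i = q_i(284 − 3Q) − 65q_i − 1.5q_i², with Q = q_i + Σ_{j≠i} q_j.
First-order condition: 219 − 9q_i − 3Σ_{j≠i} q_j = 0.
In a symmetric equilibrium every mine chooses the same q, so Σ_{j≠i} q_j = 2q. The condition becomes 219 − 15q = 0, giving q = 219/15 = 14.6.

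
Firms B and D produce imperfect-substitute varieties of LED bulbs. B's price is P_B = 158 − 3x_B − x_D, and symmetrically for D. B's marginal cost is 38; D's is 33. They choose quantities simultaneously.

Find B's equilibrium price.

Firm B's profit: π = x_B(158 − 3x_B − x_D) − 38x_B.
∂π/∂x_B = 120 − 6x_B − x_D = 0 ⇒ x_B = 20 − (1/6)x_D.
Similarly x_D = 125/6 − (1/6)x_B.
Solving the two reaction functions simultaneously: (1 − (−1/6)(−1/6))x_B = 20 − (1/6)·(125/6), so (35/36)x_B = 595/36 and x_B = 17.
Then x_D = 125/6 − (1/6)·17 = 18.
P_B = 158 − 3·17 − 18 = 89.

89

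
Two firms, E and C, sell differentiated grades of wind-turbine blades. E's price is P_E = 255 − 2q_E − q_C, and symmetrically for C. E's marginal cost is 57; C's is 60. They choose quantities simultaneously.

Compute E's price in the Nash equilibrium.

Firm E's profit: π = q_E(255 − 2q_E − q_C) − 57q_E.
∂π/∂q_E = 198 − 4q_E − q_C = 0 ⇒ q_E = 49.5 − 0.25q_C.
Similarly q_C = 48.75 − 0.25q_E.
Plugging q_C into E's best response: q_E = 49.5 − 0.25(48.75 − 0.25q_E) ⇒ 0.9375q_E = 37.3125, so q_E = 39.8.
Then q_C = 48.75 − 0.25·39.8 = 38.8.
P_E = 255 − 2·39.8 − 38.8 = 136.6.

136.6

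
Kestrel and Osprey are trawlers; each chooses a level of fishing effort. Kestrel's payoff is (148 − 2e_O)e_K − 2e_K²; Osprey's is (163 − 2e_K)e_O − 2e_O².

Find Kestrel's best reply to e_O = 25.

Expanding Kestrel's payoff: 148e_K − 2e_Oe_K − 2e_K².
∂π/∂e_K = 148 − 2e_O − 4e_K = 0, so e_K = 37 − 0.5e_O.
At e_O = 25: e_K = 37 − 0.5·25 = 24.5.

24.5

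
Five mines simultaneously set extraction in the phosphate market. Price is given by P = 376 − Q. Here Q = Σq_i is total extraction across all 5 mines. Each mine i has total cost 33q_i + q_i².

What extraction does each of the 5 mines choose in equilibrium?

A representative mine's profit is π_i = q_i(376 − Q) − 33q_i − q_i², with Q = q_i + Σ_{j≠i} q_j.
First-order condition: 343 − 4q_i − Σ_{j≠i} q_j = 0.
With identical mines, set every q_j = q: then 343 − 4q − 4q = 0, i.e. q = 343/8 = 42.875.

42.875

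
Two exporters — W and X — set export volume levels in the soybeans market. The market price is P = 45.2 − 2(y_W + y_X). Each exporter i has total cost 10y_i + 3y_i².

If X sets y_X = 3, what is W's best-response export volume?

2.92

Exporter W's profit: π = y_W(45.2 − 2(y_W + y_X)) − 10y_W − 3y_W².
∂π/∂y_W = 35.2 − 10y_W − 2y_X = 0, so y_W = 3.52 − 0.2y_X.
At y_X = 3: y_W = 3.52 − 0.2·3 = 2.92.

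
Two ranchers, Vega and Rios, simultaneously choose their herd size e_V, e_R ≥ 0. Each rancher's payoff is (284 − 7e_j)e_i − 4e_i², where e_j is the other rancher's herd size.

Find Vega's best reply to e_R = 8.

28.5

Vega's payoff is (284 − 7e_R)e_V − 4e_V².
∂π/∂e_V = 284 − 7e_R − 8e_V = 0, so e_V = 35.5 − 0.875e_R.
At e_R = 8: e_V = 35.5 − 0.875·8 = 28.5.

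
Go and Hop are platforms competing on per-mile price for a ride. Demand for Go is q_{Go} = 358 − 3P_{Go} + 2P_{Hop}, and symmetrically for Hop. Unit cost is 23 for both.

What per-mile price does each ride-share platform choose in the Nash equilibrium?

Go's profit: π = (P_{Go} − 23)(358 − 3P_{Go} + 2P_{Hop}).
∂π/∂P_{Go} = 427 − 6P_{Go} + 2P_{Hop} = 0 ⇒ P_{Go} = 427/6 + (1/3)P_{Hop}.
The game is symmetric, so in equilibrium P_{Hop} = P_{Go}: the reaction function gives (2/3)P_{Go} = 427/6, hence P_{Go} = 106.75.

106.75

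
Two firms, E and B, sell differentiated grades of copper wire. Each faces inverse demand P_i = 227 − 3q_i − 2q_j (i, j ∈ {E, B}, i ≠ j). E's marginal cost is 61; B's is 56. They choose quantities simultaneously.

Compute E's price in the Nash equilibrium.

122.3125

Firm E's profit: π = q_E(227 − 3q_E − 2q_B) − 61q_E.
∂π/∂q_E = 166 − 6q_E − 2q_B = 0 ⇒ q_E = 83/3 − (1/3)q_B.
Similarly q_B = 28.5 − (1/3)q_E.
Solving the two reaction functions simultaneously: (1 − (−1/3)(−1/3))q_E = 83/3 − (1/3)·28.5, so (8/9)q_E = 109/6 and q_E = 20.4375.
Then q_B = 28.5 − (1/3)·20.4375 = 21.6875.
P_E = 227 − 3·20.4375 − 2·21.6875 = 122.3125.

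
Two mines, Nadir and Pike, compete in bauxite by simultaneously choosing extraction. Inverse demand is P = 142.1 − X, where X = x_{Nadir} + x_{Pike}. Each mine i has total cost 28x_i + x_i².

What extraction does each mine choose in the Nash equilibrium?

22.82

Mine Nadir's profit: π = x_{Nadir}(142.1 − (x_{Nadir} + x_{Pike})) − 28x_{Nadir} − x_{Nadir}².
∂π/∂x_{Nadir} = 114.1 − 4x_{Nadir} − x_{Pike} = 0, so x_{Nadir} = 28.525 − 0.25x_{Pike}.
The game is symmetric, so in equilibrium x_{Pike} = x_{Nadir}: the reaction function gives 1.25x_{Nadir} = 28.525, hence x_{Nadir} = 22.82.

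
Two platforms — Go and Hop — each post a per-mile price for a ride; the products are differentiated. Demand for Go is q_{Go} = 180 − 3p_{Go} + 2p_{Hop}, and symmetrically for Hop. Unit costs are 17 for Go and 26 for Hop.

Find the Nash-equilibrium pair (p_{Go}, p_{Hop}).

Go's profit: π = (p_{Go} − 17)(180 − 3p_{Go} + 2p_{Hop}).
∂π/∂p_{Go} = 231 − 6p_{Go} + 2p_{Hop} = 0 ⇒ p_{Go} = 38.5 + (1/3)p_{Hop}.
Similarly p_{Hop} = 43 + (1/3)p_{Go}.
Plugging p_{Hop} into Go's best response: p_{Go} = 38.5 + (1/3)(43 + (1/3)p_{Go}) ⇒ (8/9)p_{Go} = 317/6, so p_{Go} = 59.4375.
Then p_{Hop} = 43 + (1/3)·59.4375 = 62.8125.

59.4375, 62.8125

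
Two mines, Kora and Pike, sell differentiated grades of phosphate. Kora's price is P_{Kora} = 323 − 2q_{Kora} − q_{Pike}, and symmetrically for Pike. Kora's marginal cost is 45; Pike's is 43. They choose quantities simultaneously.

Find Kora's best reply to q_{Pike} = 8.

67.5

Mine Kora's profit: π = q_{Kora}(323 − 2q_{Kora} − q_{Pike}) − 45q_{Kora}.
∂π/∂q_{Kora} = 278 − 4q_{Kora} − q_{Pike} = 0 ⇒ q_{Kora} = 69.5 − 0.25q_{Pike}.
At q_{Pike} = 8: q_{Kora} = 69.5 − 0.25·8 = 67.5.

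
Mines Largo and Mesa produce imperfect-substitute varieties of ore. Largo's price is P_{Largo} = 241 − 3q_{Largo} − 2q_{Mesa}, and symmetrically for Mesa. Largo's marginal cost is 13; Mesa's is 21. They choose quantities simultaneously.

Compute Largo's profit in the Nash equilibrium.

2523

Mine Largo's profit: π = q_{Largo}(241 − 3q_{Largo} − 2q_{Mesa}) − 13q_{Largo}.
∂π/∂q_{Largo} = 228 − 6q_{Largo} − 2q_{Mesa} = 0 ⇒ q_{Largo} = 38 − (1/3)q_{Mesa}.
Similarly q_{Mesa} = 110/3 − (1/3)q_{Largo}.
Substituting the second reaction function into the first: q_{Largo} = 38 − (1/3)(110/3 − (1/3)q_{Largo}), which gives (8/9)q_{Largo} = 232/9 ⇒ q_{Largo} = 29.
Then q_{Mesa} = 110/3 − (1/3)·29 = 27.
P_{Largo} = 241 − 3·29 − 2·27 = 100.
Profit = (100 − 13)·29 = 2523.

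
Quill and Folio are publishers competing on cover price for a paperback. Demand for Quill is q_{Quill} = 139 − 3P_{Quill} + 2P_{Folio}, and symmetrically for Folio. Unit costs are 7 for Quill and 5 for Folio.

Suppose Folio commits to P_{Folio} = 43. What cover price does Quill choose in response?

Quill's profit: π = (P_{Quill} − 7)(139 − 3P_{Quill} + 2P_{Folio}).
∂π/∂P_{Quill} = 160 − 6P_{Quill} + 2P_{Folio} = 0 ⇒ P_{Quill} = 80/3 + (1/3)P_{Folio}.
At P_{Folio} = 43: P_{Quill} = 80/3 + (1/3)·43 = 41.

41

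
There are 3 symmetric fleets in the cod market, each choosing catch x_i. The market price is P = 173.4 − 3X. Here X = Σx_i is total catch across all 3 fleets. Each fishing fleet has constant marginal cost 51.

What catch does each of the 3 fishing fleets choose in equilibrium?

10.2

A representative fishing fleet's profit is π_i = x_i(173.4 − 3X) − 51x_i, with X = x_i + Σ_{j≠i} x_j.
First-order condition: 122.4 − 6x_i − 3Σ_{j≠i} x_j = 0.
Imposing symmetry (x_j = x for all j) turns Σ_{j≠i} x_j into 2x, so 122.4 = 12x and x = 10.2.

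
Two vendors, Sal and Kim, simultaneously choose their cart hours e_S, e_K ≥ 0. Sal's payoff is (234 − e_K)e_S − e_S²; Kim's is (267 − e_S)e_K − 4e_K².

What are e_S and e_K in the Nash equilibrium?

107, 20

Expanding Sal's payoff: 234e_S − e_Ke_S − e_S².
∂π/∂e_S = 234 − e_K − 2e_S = 0, so e_S = 117 − 0.5e_K.
Likewise for Kim: e_K = 33.375 − 0.125e_S.
Solving the two reaction functions simultaneously: (1 − (−0.5)(−0.125))e_S = 117 − 0.5·33.375, so 0.9375e_S = 100.3125 and e_S = 107.
Then e_K = 33.375 − 0.125·107 = 20.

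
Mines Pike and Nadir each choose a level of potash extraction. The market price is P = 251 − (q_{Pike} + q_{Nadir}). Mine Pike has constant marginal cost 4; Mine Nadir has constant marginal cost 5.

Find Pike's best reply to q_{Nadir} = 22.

Mine Pike's profit: π = q_{Pike}(251 − (q_{Pike} + q_{Nadir})) − 4q_{Pike}.
∂π/∂q_{Pike} = 247 − 2q_{Pike} − q_{Nadir} = 0, so q_{Pike} = 123.5 − 0.5q_{Nadir}.
At q_{Nadir} = 22: q_{Pike} = 123.5 − 0.5·22 = 112.5.

112.5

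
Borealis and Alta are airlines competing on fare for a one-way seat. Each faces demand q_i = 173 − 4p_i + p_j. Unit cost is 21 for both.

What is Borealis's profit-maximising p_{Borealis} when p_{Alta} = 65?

Borealis's profit: π = (p_{Borealis} − 21)(173 − 4p_{Borealis} + p_{Alta}).
∂π/∂p_{Borealis} = 257 − 8p_{Borealis} + p_{Alta} = 0 ⇒ p_{Borealis} = 32.125 + 0.125p_{Alta}.
At p_{Alta} = 65: p_{Borealis} = 32.125 + 0.125·65 = 40.25.

40.25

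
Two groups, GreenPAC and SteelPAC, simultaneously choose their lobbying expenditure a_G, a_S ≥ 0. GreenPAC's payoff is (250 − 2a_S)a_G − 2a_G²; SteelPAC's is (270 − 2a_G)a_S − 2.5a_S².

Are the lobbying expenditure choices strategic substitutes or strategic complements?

strategic substitutes

Expanding GreenPAC's payoff: 250a_G − 2a_Sa_G − 2a_G².
∂π/∂a_G = 250 − 2a_S − 4a_G = 0, so a_G = 62.5 − 0.5a_S.
The best-response slope da_G/da_S = −0.5 < 0: the reaction function is downward-sloping, so the choices are strategic substitutes.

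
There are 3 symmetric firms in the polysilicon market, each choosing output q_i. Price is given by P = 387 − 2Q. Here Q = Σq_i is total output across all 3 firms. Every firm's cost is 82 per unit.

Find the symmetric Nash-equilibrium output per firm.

38.125

A representative firm's profit is π_i = q_i(387 − 2Q) − 82q_i, with Q = q_i + Σ_{j≠i} q_j.
First-order condition: 305 − 4q_i − 2Σ_{j≠i} q_j = 0.
With identical firms, set every q_j = q: then 305 − 4q − 4q = 0, i.e. q = 305/8 = 38.125.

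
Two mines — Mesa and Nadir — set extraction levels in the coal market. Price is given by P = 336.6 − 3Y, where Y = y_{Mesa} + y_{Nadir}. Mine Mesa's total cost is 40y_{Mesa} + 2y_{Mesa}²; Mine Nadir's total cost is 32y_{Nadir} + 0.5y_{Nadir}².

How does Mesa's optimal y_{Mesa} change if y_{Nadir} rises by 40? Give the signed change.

-12

Mine Mesa's profit: π = y_{Mesa}(336.6 − 3(y_{Mesa} + y_{Nadir})) − 40y_{Mesa} − 2y_{Mesa}².
∂π/∂y_{Mesa} = 296.6 − 10y_{Mesa} − 3y_{Nadir} = 0, so y_{Mesa} = 29.66 − 0.3y_{Nadir}.
The reaction-function slope is −0.3, so a 40-unit rise in y_{Nadir} moves y_{Mesa} by −0.3 × 40 = −12. Mesa's best response falls — the actions are strategic substitutes.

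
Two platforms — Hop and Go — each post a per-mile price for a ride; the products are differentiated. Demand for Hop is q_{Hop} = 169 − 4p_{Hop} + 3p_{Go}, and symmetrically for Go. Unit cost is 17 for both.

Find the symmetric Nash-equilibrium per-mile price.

47.4

Hop's profit: π = (p_{Hop} − 17)(169 − 4p_{Hop} + 3p_{Go}).
∂π/∂p_{Hop} = 237 − 8p_{Hop} + 3p_{Go} = 0 ⇒ p_{Hop} = 29.625 + 0.375p_{Go}.
The game is symmetric, so in equilibrium p_{Go} = p_{Hop}: the reaction function gives 0.625p_{Hop} = 29.625, hence p_{Hop} = 47.4.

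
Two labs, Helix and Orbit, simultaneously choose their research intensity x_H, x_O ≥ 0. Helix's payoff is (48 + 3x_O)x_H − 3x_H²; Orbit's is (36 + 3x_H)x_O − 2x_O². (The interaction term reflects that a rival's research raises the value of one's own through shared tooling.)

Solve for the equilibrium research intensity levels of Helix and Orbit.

20, 24

Expanding Helix's payoff: 48x_H + 3x_Ox_H − 3x_H².
∂π/∂x_H = 48 + 3x_O − 6x_H = 0, so x_H = 8 + 0.5x_O.
Likewise for Orbit: x_O = 9 + 0.75x_H.
Solving the two reaction functions simultaneously: (1 − (0.5)(0.75))x_H = 8 + 0.5·9, so 0.625x_H = 12.5 and x_H = 20.
Then x_O = 9 + 0.75·20 = 24.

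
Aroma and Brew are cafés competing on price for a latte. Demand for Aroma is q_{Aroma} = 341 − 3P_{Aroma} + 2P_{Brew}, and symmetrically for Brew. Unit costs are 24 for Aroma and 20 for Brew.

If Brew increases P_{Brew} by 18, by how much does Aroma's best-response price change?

Aroma's profit: π = (P_{Aroma} − 24)(341 − 3P_{Aroma} + 2P_{Brew}).
∂π/∂P_{Aroma} = 413 − 6P_{Aroma} + 2P_{Brew} = 0 ⇒ P_{Aroma} = 413/6 + (1/3)P_{Brew}.
The reaction-function slope is 1/3, so an 18-unit rise in P_{Brew} moves P_{Aroma} by 1/3 × 18 = 6. Aroma's best response rises — the actions are strategic complements.

6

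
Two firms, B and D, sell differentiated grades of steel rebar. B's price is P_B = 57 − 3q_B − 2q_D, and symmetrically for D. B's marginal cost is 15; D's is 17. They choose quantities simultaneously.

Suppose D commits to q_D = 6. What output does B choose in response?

Firm B's profit: π = q_B(57 − 3q_B − 2q_D) − 15q_B.
∂π/∂q_B = 42 − 6q_B − 2q_D = 0 ⇒ q_B = 7 − (1/3)q_D.
At q_D = 6: q_B = 7 − (1/3)·6 = 5.

5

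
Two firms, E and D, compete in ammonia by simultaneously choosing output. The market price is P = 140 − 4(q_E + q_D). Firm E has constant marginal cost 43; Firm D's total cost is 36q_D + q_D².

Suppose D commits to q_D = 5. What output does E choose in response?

9.625

Firm E's profit: π = q_E(140 − 4(q_E + q_D)) − 43q_E.
∂π/∂q_E = 97 − 8q_E − 4q_D = 0, so q_E = 12.125 − 0.5q_D.
At q_D = 5: q_E = 12.125 − 0.5·5 = 9.625.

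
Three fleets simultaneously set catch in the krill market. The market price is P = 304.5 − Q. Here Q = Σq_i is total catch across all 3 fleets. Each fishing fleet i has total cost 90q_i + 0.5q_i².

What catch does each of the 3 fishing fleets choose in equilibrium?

42.9

A representative fishing fleet's profit is π_i = q_i(304.5 − Q) − 90q_i − 0.5q_i², with Q = q_i + Σ_{j≠i} q_j.
First-order condition: 214.5 − 3q_i − Σ_{j≠i} q_j = 0.
With identical fishing fleets, set every q_j = q: then 214.5 − 3q − 2q = 0, i.e. q = 214.5/5 = 42.9.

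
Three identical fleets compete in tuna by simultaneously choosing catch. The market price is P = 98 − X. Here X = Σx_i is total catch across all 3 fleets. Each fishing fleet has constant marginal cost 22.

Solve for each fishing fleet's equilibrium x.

A representative fishing fleet's profit is π_i = x_i(98 − X) − 22x_i, with X = x_i + Σ_{j≠i} x_j.
First-order condition: 76 − 2x_i − Σ_{j≠i} x_j = 0.
With identical fishing fleets, set every x_j = x: then 76 − 2x − 2x = 0, i.e. x = 76/4 = 19.

19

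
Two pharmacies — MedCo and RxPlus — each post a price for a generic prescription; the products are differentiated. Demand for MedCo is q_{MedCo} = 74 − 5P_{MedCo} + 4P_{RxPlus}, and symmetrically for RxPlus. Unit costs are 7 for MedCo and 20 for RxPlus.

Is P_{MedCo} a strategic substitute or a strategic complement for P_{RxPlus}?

MedCo's profit: π = (P_{MedCo} − 7)(74 − 5P_{MedCo} + 4P_{RxPlus}).
∂π/∂P_{MedCo} = 109 − 10P_{MedCo} + 4P_{RxPlus} = 0 ⇒ P_{MedCo} = 10.9 + 0.4P_{RxPlus}.
The best-response slope dP_{MedCo}/dP_{RxPlus} = 0.4 > 0: the reaction function is upward-sloping, so the choices are strategic complements.

strategic complements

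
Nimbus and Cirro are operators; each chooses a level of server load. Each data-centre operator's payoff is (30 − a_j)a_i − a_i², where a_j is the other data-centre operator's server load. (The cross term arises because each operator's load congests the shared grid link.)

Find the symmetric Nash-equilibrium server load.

10

Nimbus's payoff is (30 − a_C)a_N − a_N².
∂π/∂a_N = 30 − a_C − 2a_N = 0, so a_N = 15 − 0.5a_C.
The game is symmetric, so in equilibrium a_C = a_N: the reaction function gives 1.5a_N = 15, hence a_N = 10.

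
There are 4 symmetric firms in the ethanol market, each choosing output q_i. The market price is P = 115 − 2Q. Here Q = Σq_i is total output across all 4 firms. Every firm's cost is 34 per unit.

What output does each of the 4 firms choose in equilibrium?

8.1

A representative firm's profit is π_i = q_i(115 − 2Q) − 34q_i, with Q = q_i + Σ_{j≠i} q_j.
First-order condition: 81 − 4q_i − 2Σ_{j≠i} q_j = 0.
Imposing symmetry (q_j = q for all j) turns Σ_{j≠i} q_j into 3q, so 81 = 10q and q = 8.1.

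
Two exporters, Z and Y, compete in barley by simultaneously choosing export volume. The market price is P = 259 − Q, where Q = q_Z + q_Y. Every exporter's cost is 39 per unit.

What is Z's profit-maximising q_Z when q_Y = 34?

93

Exporter Z's profit: π = q_Z(259 − (q_Z + q_Y)) − 39q_Z.
∂π/∂q_Z = 220 − 2q_Z − q_Y = 0, so q_Z = 110 − 0.5q_Y.
At q_Y = 34: q_Z = 110 − 0.5·34 = 93.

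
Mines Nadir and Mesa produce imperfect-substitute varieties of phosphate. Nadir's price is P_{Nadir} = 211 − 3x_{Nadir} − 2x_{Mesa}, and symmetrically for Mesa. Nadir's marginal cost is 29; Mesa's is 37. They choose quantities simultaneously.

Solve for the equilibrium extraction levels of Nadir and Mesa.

Mine Nadir's profit: π = x_{Nadir}(211 − 3x_{Nadir} − 2x_{Mesa}) − 29x_{Nadir}.
∂π/∂x_{Nadir} = 182 − 6x_{Nadir} − 2x_{Mesa} = 0 ⇒ x_{Nadir} = 91/3 − (1/3)x_{Mesa}.
Similarly x_{Mesa} = 29 − (1/3)x_{Nadir}.
Substituting the second reaction function into the first: x_{Nadir} = 91/3 − (1/3)(29 − (1/3)x_{Nadir}), which gives (8/9)x_{Nadir} = 62/3 ⇒ x_{Nadir} = 23.25.
Then x_{Mesa} = 29 − (1/3)·23.25 = 21.25.

23.25, 21.25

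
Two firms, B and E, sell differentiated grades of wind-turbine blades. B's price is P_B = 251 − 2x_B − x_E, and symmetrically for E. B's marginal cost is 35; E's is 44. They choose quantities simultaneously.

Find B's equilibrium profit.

Firm B's profit: π = x_B(251 − 2x_B − x_E) − 35x_B.
∂π/∂x_B = 216 − 4x_B − x_E = 0 ⇒ x_B = 54 − 0.25x_E.
Similarly x_E = 51.75 − 0.25x_B.
Substituting the second reaction function into the first: x_B = 54 − 0.25(51.75 − 0.25x_B), which gives 0.9375x_B = 41.0625 ⇒ x_B = 43.8.
Then x_E = 51.75 − 0.25·43.8 = 40.8.
P_B = 251 − 2·43.8 − 40.8 = 122.6.
Profit = (122.6 − 35)·43.8 = 3836.88.

3836.88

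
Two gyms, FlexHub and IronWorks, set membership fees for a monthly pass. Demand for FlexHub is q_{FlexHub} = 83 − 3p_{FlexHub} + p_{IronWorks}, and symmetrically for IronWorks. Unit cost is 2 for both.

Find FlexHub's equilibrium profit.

FlexHub's profit: π = (p_{FlexHub} − 2)(83 − 3p_{FlexHub} + p_{IronWorks}).
∂π/∂p_{FlexHub} = 89 − 6p_{FlexHub} + p_{IronWorks} = 0 ⇒ p_{FlexHub} = 89/6 + (1/6)p_{IronWorks}.
Setting p_{FlexHub} = p_{IronWorks} in the reaction function: p_{FlexHub} = 89/6 + (1/6)p_{FlexHub}, so p_{FlexHub} = (89/6) / (5/6) = 17.8.
q_{FlexHub} = 83 − 3·17.8 + 17.8 = 47.4.
Profit = (17.8 − 2)·47.4 = 748.92.

748.92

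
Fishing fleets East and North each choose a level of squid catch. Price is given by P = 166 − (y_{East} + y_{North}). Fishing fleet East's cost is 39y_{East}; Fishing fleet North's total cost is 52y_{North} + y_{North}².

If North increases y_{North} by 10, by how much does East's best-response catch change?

-5

Fishing fleet East's profit: π = y_{East}(166 − (y_{East} + y_{North})) − 39y_{East}.
∂π/∂y_{East} = 127 − 2y_{East} − y_{North} = 0, so y_{East} = 63.5 − 0.5y_{North}.
The reaction-function slope is −0.5, so a 10-unit rise in y_{North} moves y_{East} by −0.5 × 10 = −5. East's best response falls — the actions are strategic substitutes.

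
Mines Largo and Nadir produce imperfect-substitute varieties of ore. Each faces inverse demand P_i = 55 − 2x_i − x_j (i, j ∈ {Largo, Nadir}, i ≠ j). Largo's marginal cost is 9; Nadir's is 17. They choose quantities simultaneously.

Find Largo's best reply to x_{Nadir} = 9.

Mine Largo's profit: π = x_{Largo}(55 − 2x_{Largo} − x_{Nadir}) − 9x_{Largo}.
∂π/∂x_{Largo} = 46 − 4x_{Largo} − x_{Nadir} = 0 ⇒ x_{Largo} = 11.5 − 0.25x_{Nadir}.
At x_{Nadir} = 9: x_{Largo} = 11.5 − 0.25·9 = 9.25.

9.25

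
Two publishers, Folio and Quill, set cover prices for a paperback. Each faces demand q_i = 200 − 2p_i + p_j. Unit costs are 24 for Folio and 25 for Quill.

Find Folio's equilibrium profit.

6914.88

Folio's profit: π = (p_{Folio} − 24)(200 − 2p_{Folio} + p_{Quill}).
∂π/∂p_{Folio} = 248 − 4p_{Folio} + p_{Quill} = 0 ⇒ p_{Folio} = 62 + 0.25p_{Quill}.
Similarly p_{Quill} = 62.5 + 0.25p_{Folio}.
Plugging p_{Quill} into Folio's best response: p_{Folio} = 62 + 0.25(62.5 + 0.25p_{Folio}) ⇒ 0.9375p_{Folio} = 77.625, so p_{Folio} = 82.8.
Then p_{Quill} = 62.5 + 0.25·82.8 = 83.2.
q_{Folio} = 200 − 2·82.8 + 83.2 = 117.6.
Profit = (82.8 − 24)·117.6 = 6914.88.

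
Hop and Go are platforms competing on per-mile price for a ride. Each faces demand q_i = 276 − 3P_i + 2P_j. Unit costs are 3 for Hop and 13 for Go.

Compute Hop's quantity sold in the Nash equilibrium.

210.375

Hop's profit: π = (P_{Hop} − 3)(276 − 3P_{Hop} + 2P_{Go}).
∂π/∂P_{Hop} = 285 − 6P_{Hop} + 2P_{Go} = 0 ⇒ P_{Hop} = 47.5 + (1/3)P_{Go}.
Similarly P_{Go} = 52.5 + (1/3)P_{Hop}.
Substituting the second reaction function into the first: P_{Hop} = 47.5 + (1/3)(52.5 + (1/3)P_{Hop}), which gives (8/9)P_{Hop} = 65 ⇒ P_{Hop} = 73.125.
Then P_{Go} = 52.5 + (1/3)·73.125 = 76.875.
q_{Hop} = 276 − 3·73.125 + 2·76.875 = 210.375.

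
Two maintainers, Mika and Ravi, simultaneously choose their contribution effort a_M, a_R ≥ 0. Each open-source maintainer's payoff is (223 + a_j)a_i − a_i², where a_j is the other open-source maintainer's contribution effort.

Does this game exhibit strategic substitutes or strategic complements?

strategic complements

Mika's payoff is (223 + a_R)a_M − a_M².
∂π/∂a_M = 223 + a_R − 2a_M = 0, so a_M = 111.5 + 0.5a_R.
The best-response slope da_M/da_R = 0.5 > 0: the reaction function is upward-sloping, so the choices are strategic complements.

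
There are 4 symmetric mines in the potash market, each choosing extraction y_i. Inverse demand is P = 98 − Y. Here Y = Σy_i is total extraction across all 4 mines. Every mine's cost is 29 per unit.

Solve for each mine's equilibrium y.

A representative mine's profit is π_i = y_i(98 − Y) − 29y_i, with Y = y_i + Σ_{j≠i} y_j.
First-order condition: 69 − 2y_i − Σ_{j≠i} y_j = 0.
In a symmetric equilibrium every mine chooses the same y, so Σ_{j≠i} y_j = 3y. The condition becomes 69 − 5y = 0, giving y = 69/5 = 13.8.

13.8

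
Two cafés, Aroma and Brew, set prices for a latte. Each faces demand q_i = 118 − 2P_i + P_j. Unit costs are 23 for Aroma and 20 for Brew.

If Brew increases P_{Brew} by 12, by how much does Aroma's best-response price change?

Aroma's profit: π = (P_{Aroma} − 23)(118 − 2P_{Aroma} + P_{Brew}).
∂π/∂P_{Aroma} = 164 − 4P_{Aroma} + P_{Brew} = 0 ⇒ P_{Aroma} = 41 + 0.25P_{Brew}.
The reaction-function slope is 0.25, so a 12-unit rise in P_{Brew} moves P_{Aroma} by 0.25 × 12 = 3. Aroma's best response rises — the actions are strategic complements.

3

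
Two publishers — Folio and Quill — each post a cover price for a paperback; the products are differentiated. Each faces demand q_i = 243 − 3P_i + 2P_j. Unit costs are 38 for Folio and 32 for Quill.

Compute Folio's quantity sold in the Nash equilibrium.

150.375

Folio's profit: π = (P_{Folio} − 38)(243 − 3P_{Folio} + 2P_{Quill}).
∂π/∂P_{Folio} = 357 − 6P_{Folio} + 2P_{Quill} = 0 ⇒ P_{Folio} = 59.5 + (1/3)P_{Quill}.
Similarly P_{Quill} = 56.5 + (1/3)P_{Folio}.
Solving the two reaction functions simultaneously: (1 − (1/3)(1/3))P_{Folio} = 59.5 + (1/3)·56.5, so (8/9)P_{Folio} = 235/3 and P_{Folio} = 88.125.
Then P_{Quill} = 56.5 + (1/3)·88.125 = 85.875.
q_{Folio} = 243 − 3·88.125 + 2·85.875 = 150.375.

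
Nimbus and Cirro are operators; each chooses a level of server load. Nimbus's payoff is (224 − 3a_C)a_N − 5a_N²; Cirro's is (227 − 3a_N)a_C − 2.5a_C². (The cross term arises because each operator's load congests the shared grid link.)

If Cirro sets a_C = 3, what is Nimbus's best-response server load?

Expanding Nimbus's payoff: 224a_N − 3a_Ca_N − 5a_N².
∂π/∂a_N = 224 − 3a_C − 10a_N = 0, so a_N = 22.4 − 0.3a_C.
At a_C = 3: a_N = 22.4 − 0.3·3 = 21.5.

21.5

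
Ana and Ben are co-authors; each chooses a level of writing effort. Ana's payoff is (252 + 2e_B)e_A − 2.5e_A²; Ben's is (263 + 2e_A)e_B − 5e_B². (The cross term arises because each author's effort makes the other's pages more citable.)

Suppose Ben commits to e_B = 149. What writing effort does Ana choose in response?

110

Expanding Ana's payoff: 252e_A + 2e_Be_A − 2.5e_A².
∂π/∂e_A = 252 + 2e_B − 5e_A = 0, so e_A = 50.4 + 0.4e_B.
At e_B = 149: e_A = 50.4 + 0.4·149 = 110.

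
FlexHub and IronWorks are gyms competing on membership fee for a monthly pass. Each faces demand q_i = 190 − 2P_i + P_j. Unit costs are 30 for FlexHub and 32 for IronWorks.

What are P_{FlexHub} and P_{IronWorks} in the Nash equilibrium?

83.6, 84.4

FlexHub's profit: π = (P_{FlexHub} − 30)(190 − 2P_{FlexHub} + P_{IronWorks}).
∂π/∂P_{FlexHub} = 250 − 4P_{FlexHub} + P_{IronWorks} = 0 ⇒ P_{FlexHub} = 62.5 + 0.25P_{IronWorks}.
Similarly P_{IronWorks} = 63.5 + 0.25P_{FlexHub}.
Solving the two reaction functions simultaneously: (1 − (0.25)(0.25))P_{FlexHub} = 62.5 + 0.25·63.5, so 0.9375P_{FlexHub} = 78.375 and P_{FlexHub} = 83.6.
Then P_{IronWorks} = 63.5 + 0.25·83.6 = 84.4.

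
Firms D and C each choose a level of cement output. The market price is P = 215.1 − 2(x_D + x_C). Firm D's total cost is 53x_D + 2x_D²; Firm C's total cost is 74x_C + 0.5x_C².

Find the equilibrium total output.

Firm D's profit: π = x_D(215.1 − 2(x_D + x_C)) − 53x_D − 2x_D².
∂π/∂x_D = 162.1 − 8x_D − 2x_C = 0, so x_D = 20.2625 − 0.25x_C.
For C: ∂π/∂x_C = 141.1 − 5x_C − 2x_D = 0 ⇒ x_C = 28.22 − 0.4x_D.
Plugging x_C into D's best response: x_D = 20.2625 − 0.25(28.22 − 0.4x_D) ⇒ 0.9x_D = 13.2075, so x_D = 14.675.
Then x_C = 28.22 − 0.4·14.675 = 22.35.
Total output: 14.675 + 22.35 = 37.025.

37.025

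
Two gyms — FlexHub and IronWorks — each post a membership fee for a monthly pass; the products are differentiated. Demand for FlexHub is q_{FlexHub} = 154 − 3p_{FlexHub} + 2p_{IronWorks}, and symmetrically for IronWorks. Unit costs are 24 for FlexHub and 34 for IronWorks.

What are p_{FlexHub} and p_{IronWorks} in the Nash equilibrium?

FlexHub's profit: π = (p_{FlexHub} − 24)(154 − 3p_{FlexHub} + 2p_{IronWorks}).
∂π/∂p_{FlexHub} = 226 − 6p_{FlexHub} + 2p_{IronWorks} = 0 ⇒ p_{FlexHub} = 113/3 + (1/3)p_{IronWorks}.
Similarly p_{IronWorks} = 128/3 + (1/3)p_{FlexHub}.
Plugging p_{IronWorks} into FlexHub's best response: p_{FlexHub} = 113/3 + (1/3)(128/3 + (1/3)p_{FlexHub}) ⇒ (8/9)p_{FlexHub} = 467/9, so p_{FlexHub} = 58.375.
Then p_{IronWorks} = 128/3 + (1/3)·58.375 = 62.125.

58.375, 62.125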